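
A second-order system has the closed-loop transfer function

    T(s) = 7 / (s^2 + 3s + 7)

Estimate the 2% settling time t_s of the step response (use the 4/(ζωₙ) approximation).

t_s ≈ 2.667 s

Comparing s^2 + 3s + 7 to s^2 + 2ζωₙs + ωₙ²: ωₙ = √7 ≈ 2.646 rad/s and ζ = 3/(2·√7) ≈ 0.5669.
ζωₙ = 3/2 = 1.5, so t_s ≈ 4/(ζωₙ) = 4/1.5 ≈ 2.667 s.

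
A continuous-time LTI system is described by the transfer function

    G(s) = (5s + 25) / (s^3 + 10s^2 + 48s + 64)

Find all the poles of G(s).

The poles are the roots of the denominator s^3 + 10s^2 + 48s + 64 = 0.
Trying s = -2: the polynomial evaluates to 0, so (s + 2) is a factor.
Dividing out leaves s^2 + 8s + 32 = 0.
The quadratic formula then gives s = -4 ± 4j.

s = -4 + 4j, -4 - 4j, -2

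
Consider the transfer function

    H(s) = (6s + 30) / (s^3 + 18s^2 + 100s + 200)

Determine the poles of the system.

s = -4 + 2j, -4 - 2j, -10

The poles are the roots of the denominator s^3 + 18s^2 + 100s + 200 = 0.
Trying s = -10: the polynomial evaluates to 0, so (s + 10) is a factor.
Dividing out leaves s^2 + 8s + 20 = 0.
The quadratic formula then gives s = -4 ± 2j.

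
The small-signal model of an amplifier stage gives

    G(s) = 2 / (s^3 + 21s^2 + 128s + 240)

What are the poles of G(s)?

The poles are the roots of the denominator s^3 + 21s^2 + 128s + 240 = 0.
Trying s = -5: the polynomial evaluates to 0, so (s + 5) is a factor.
Dividing out leaves s^2 + 16s + 48 = 0.
Factoring the quadratic: (s + 12)(s + 4) = 0.

s = -5, -12, -4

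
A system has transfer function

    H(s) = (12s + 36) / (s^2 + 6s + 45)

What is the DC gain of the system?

H(0) = 4/5 ≈ 0.8000

Set s = 0: H(0) = (36) / (45) = 4/5.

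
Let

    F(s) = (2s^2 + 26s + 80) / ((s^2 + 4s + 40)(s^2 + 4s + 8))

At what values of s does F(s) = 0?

s = -8, -5

Set the numerator to zero: 2s^2 + 26s + 80 = 0, i.e. 2·(s^2 + 13s + 40) = 0.
Factoring: (s + 8)(s + 5) = 0.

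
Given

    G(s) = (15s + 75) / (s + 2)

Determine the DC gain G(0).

G(0) = 75/2 ≈ 37.50

Set s = 0: G(0) = (75) / (2) = 75/2.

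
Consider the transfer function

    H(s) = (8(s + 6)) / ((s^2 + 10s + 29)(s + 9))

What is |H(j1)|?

Substitute s = j1: numerator = 48 + j8, denominator = 242 + j118.
|H(j1)| = |48 + j8| / |242 + j118| = 48.662 / 269.24 ≈ 0.1807.

|H(j1)| ≈ 0.1807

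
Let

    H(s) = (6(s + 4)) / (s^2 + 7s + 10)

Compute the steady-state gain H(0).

H(0) = 12/5 ≈ 2.400

Set s = 0: H(0) = (24) / (10) = 12/5.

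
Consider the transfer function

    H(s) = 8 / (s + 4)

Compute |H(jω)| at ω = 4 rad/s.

Substitute s = j4: numerator = 8, denominator = 4 + j4.
|H(j4)| = |8| / |4 + j4| = 8 / 5.6569 ≈ 1.414.

|H(j4)| ≈ 1.414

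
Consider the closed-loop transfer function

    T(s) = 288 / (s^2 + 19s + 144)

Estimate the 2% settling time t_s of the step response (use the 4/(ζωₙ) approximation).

Comparing s^2 + 19s + 144 to s^2 + 2ζωₙs + ωₙ²: ωₙ = 12 rad/s and ζ = 19/(2·12) ≈ 0.7917.
ζωₙ = 19/2 = 9.5, so t_s ≈ 4/(ζωₙ) = 4/9.5 ≈ 0.4211 s.

t_s ≈ 0.4211 s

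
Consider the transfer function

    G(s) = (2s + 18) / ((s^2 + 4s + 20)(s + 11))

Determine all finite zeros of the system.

s = -9

Set the numerator to zero: 2s + 18 = 0, i.e. 2·(s + 9) = 0.
So s = -9.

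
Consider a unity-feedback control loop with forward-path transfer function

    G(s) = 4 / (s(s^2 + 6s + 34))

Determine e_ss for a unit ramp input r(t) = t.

G(s) has one pole at the origin.
This is a Type 1 system. Kv = lim_{s→0} s·G(s) = 4/34 = 2/17.
e_ss = 1/Kv = 1/(2/17) = 17/2 ≈ 8.500.

e_ss = 8.500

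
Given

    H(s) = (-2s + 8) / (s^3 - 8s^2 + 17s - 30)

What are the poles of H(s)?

The poles are the roots of the denominator s^3 - 8s^2 + 17s - 30 = 0.
Trying s = 6: the polynomial evaluates to 0, so (s - 6) is a factor.
Dividing out leaves s^2 - 2s + 5 = 0.
The quadratic formula then gives s = 1 ± 2j.

s = 1 ± 2j, 6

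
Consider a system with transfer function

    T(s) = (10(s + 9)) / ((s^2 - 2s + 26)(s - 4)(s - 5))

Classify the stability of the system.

The poles can be read from the denominator factors: s = 1 ± 5j, 4, 5.
Since the pole(s) at s = 1 ± 5j, 4, 5 lie in the right half-plane, the system is unstable.

unstable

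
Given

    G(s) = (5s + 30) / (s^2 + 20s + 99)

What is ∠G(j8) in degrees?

∠G(j8) ≈ -24.53°

At s = j8: numerator = 30 + j40, denominator = 35 + j160.
∠G = ∠num − ∠den = 53.130° − (77.661°) = -24.53°.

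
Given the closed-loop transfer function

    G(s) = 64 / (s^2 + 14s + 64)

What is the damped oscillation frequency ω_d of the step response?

ω_d ≈ 3.873 rad/s

Comparing s^2 + 14s + 64 to s^2 + 2ζωₙs + ωₙ²: ωₙ = 8 rad/s and ζ = 14/(2·8) = 0.875.
ζωₙ = 14/2 = 7, so ω_d = ωₙ√(1−ζ²) = √(ωₙ² − (ζωₙ)²) = √(64 − 7²) = √15 ≈ 3.873 rad/s.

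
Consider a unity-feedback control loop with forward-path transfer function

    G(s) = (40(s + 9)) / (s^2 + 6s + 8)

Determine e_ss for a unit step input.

e_ss = 0.02174

G(s) has no poles at the origin.
This is a Type 0 system. Kp = lim_{s→0} G(s) = 360/8 = 45.
e_ss = 1/(1 + Kp) = 1/(1 + 45) = 1/46 ≈ 0.02174.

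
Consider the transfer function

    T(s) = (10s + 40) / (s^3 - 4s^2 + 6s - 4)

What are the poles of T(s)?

The poles are the roots of the denominator s^3 - 4s^2 + 6s - 4 = 0.
Trying s = 2: the polynomial evaluates to 0, so (s - 2) is a factor.
Dividing out leaves s^2 - 2s + 2 = 0.
The quadratic formula then gives s = 1 ± 1j.

s = 2, 1 ± j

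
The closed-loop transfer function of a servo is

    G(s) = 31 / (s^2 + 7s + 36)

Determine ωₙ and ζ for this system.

Compare the denominator to the standard form s^2 + 2ζωₙs + ωₙ².
ωₙ² = 36, so ωₙ = 6 rad/s.
2ζωₙ = 7, so ζ = 7/(2·6) ≈ 0.5833.
With ζ = 0.5833 the response is underdamped.

ωₙ = 6 rad/s, ζ ≈ 0.5833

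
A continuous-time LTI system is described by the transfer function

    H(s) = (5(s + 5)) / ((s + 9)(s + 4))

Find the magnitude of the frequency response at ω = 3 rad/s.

Substitute s = j3: numerator = 25 + j15, denominator = 27 + j39.
|H(j3)| = |25 + j15| / |27 + j39| = 29.155 / 47.434 ≈ 0.6146.

|H(j3)| ≈ 0.6146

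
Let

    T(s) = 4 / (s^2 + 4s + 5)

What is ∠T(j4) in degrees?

∠T(j4) ≈ -124.5°

At s = j4: numerator = 4, denominator = -11 + j16.
∠T = ∠num − ∠den = 0° − (124.51°) = -124.5°.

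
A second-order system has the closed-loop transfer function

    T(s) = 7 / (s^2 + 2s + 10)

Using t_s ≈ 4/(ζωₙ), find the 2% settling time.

t_s ≈ 4 s

Comparing s^2 + 2s + 10 to s^2 + 2ζωₙs + ωₙ²: ωₙ = √10 ≈ 3.162 rad/s and ζ = 2/(2·√10) ≈ 0.3162.
ζωₙ = 2/2 = 1, so t_s ≈ 4/(ζωₙ) = 4/1 = 4 s.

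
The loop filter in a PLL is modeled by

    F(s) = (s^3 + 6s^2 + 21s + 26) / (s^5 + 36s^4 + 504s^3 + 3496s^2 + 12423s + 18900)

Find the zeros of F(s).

s = -2 ± 3j, -2

Set the numerator to zero: s^3 + 6s^2 + 21s + 26 = 0.
Factoring: (s^2 + 4s + 13)(s + 2) = 0.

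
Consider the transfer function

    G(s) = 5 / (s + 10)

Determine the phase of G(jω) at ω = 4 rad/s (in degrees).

At s = j4: numerator = 5, denominator = 10 + j4.
∠G = ∠num − ∠den = 0° − (21.801°) = -21.80°.

∠G(j4) ≈ -21.80°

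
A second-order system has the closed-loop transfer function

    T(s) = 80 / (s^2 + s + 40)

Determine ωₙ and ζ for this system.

ωₙ ≈ 6.325 rad/s, ζ ≈ 0.07906

Compare the denominator to the standard form s^2 + 2ζωₙs + ωₙ².
ωₙ² = 40, so ωₙ = √40 ≈ 6.325 rad/s.
2ζωₙ = 1, so ζ = 1/(2·√40) ≈ 0.07906.
With ζ = 0.07906 the response is underdamped.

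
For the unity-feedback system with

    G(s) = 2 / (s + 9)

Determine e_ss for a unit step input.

G(s) has no poles at the origin.
This is a Type 0 system. Kp = lim_{s→0} G(s) = 2/9.
e_ss = 1/(1 + Kp) = 1/(1 + 2/9) = 9/11 ≈ 0.8182.

e_ss = 0.8182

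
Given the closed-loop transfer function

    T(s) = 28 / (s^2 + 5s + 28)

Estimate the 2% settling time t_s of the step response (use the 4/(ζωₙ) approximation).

t_s ≈ 1.600 s

Comparing s^2 + 5s + 28 to s^2 + 2ζωₙs + ωₙ²: ωₙ = √28 ≈ 5.292 rad/s and ζ = 5/(2·√28) ≈ 0.4725.
ζωₙ = 5/2 = 2.5, so t_s ≈ 4/(ζωₙ) = 4/2.5 = 1.600 s.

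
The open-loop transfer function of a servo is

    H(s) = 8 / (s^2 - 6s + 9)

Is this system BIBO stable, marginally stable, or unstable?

The denominator s^2 - 6s + 9 factors as (s - 3)^2, giving poles at s = 3, 3.
Since the pole(s) at s = 3, 3 lie in the right half-plane, the system is unstable.

unstable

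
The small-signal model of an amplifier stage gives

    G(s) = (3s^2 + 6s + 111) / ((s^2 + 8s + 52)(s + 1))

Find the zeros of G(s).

Set the numerator to zero: 3s^2 + 6s + 111 = 0, i.e. 3·(s^2 + 2s + 37) = 0.
Factoring: (s^2 + 2s + 37) = 0.

s = -1 ± 6j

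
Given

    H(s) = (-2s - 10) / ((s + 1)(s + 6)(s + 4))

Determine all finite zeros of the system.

s = -5

Set the numerator to zero: -2s - 10 = 0, i.e. -2·(s + 5) = 0.
So s = -5.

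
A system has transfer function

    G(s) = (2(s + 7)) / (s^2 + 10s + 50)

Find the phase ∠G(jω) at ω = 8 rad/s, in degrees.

∠G(j8) ≈ -51.11°

At s = j8: numerator = 14 + j16, denominator = -14 + j80.
∠G = ∠num − ∠den = 48.814° − (99.926°) = -51.11°.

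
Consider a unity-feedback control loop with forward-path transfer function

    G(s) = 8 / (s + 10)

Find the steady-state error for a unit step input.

G(s) has no poles at the origin.
This is a Type 0 system. Kp = lim_{s→0} G(s) = 8/10 = 4/5.
e_ss = 1/(1 + Kp) = 1/(1 + 4/5) = 5/9 ≈ 0.5556.

e_ss = 0.5556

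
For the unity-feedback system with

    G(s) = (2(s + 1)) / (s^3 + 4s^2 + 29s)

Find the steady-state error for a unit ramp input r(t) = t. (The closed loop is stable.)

G(s) has one pole at the origin.
This is a Type 1 system. Kv = lim_{s→0} s·G(s) = 2/29.
e_ss = 1/Kv = 1/(2/29) = 29/2 ≈ 14.50.

e_ss = 14.50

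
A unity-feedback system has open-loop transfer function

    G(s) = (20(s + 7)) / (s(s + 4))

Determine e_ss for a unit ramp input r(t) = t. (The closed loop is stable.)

G(s) has one pole at the origin.
This is a Type 1 system. Kv = lim_{s→0} s·G(s) = 140/4 = 35.
e_ss = 1/Kv = 1/(35) = 1/35 ≈ 0.02857.

e_ss = 0.02857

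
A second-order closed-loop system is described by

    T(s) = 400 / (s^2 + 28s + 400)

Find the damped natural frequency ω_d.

Comparing s^2 + 28s + 400 to s^2 + 2ζωₙs + ωₙ²: ωₙ = 20 rad/s and ζ = 28/(2·20) = 0.7.
ζωₙ = 28/2 = 14, so ω_d = ωₙ√(1−ζ²) = √(ωₙ² − (ζωₙ)²) = √(400 − 14²) = √204 ≈ 14.28 rad/s.

ω_d ≈ 14.28 rad/s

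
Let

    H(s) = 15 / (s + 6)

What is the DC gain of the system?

H(0) = 5/2 ≈ 2.500

Set s = 0: H(0) = (15) / (6) = 5/2.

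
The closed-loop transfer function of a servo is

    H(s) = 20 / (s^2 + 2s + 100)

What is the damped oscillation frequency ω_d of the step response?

ω_d ≈ 9.950 rad/s

Comparing s^2 + 2s + 100 to s^2 + 2ζωₙs + ωₙ²: ωₙ = 10 rad/s and ζ = 2/(2·10) = 0.1.
ζωₙ = 2/2 = 1, so ω_d = ωₙ√(1−ζ²) = √(ωₙ² − (ζωₙ)²) = √(100 − 1²) = √99 ≈ 9.950 rad/s.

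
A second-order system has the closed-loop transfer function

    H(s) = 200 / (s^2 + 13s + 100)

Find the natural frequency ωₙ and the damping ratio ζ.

Compare the denominator to the standard form s^2 + 2ζωₙs + ωₙ².
ωₙ² = 100, so ωₙ = 10 rad/s.
2ζωₙ = 13, so ζ = 13/(2·10) = 0.65.
With ζ = 0.65 the response is underdamped.

ωₙ = 10 rad/s, ζ = 0.65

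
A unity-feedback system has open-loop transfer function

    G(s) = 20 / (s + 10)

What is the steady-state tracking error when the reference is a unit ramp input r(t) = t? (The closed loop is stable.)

G(s) has no poles at the origin.
This is a Type 0 system; Kv = lim_{s→0} s·G(s) = 0, so the steady-state error for a ramp input is infinite.

e_ss = ∞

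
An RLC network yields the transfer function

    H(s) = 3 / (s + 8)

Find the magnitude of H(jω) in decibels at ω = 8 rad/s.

Substitute s = j8: numerator = 3, denominator = 8 + j8.
|H(j8)| = |3| / |8 + j8| = 3 / 11.314 ≈ 0.2652.
In decibels: 20·log₁₀(0.2652) ≈ -11.5 dB.

|H(j8)|_dB ≈ -11.5 dB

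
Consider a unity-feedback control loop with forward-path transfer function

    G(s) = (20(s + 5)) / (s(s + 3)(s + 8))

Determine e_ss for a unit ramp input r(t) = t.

e_ss = 0.2400

G(s) has one pole at the origin.
This is a Type 1 system. Kv = lim_{s→0} s·G(s) = 100/24 = 25/6.
e_ss = 1/Kv = 1/(25/6) = 6/25 ≈ 0.2400.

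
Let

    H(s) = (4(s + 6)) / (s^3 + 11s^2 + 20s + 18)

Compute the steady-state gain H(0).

H(0) = 4/3 ≈ 1.333

Set s = 0: H(0) = (24) / (18) = 4/3.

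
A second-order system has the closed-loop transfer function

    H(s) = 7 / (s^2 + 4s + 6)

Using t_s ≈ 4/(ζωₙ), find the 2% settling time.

t_s ≈ 2 s

Comparing s^2 + 4s + 6 to s^2 + 2ζωₙs + ωₙ²: ωₙ = √6 ≈ 2.449 rad/s and ζ = 4/(2·√6) ≈ 0.8165.
ζωₙ = 4/2 = 2, so t_s ≈ 4/(ζωₙ) = 4/2 = 2 s.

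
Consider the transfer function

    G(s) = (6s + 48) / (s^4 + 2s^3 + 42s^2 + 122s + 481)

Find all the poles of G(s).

The poles are the roots of the denominator s^4 + 2s^3 + 42s^2 + 122s + 481 = 0.
No real roots exist; factor into two real quadratics: (s^2 - 2s + 37)(s^2 + 4s + 13) = 0.
Each quadratic gives a conjugate pair via the quadratic formula.

s = 1 + 6j, 1 - 6j, -2 + 3j, -2 - 3j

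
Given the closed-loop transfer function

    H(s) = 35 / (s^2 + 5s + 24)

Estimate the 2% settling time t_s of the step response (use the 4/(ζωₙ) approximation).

Comparing s^2 + 5s + 24 to s^2 + 2ζωₙs + ωₙ²: ωₙ = √24 ≈ 4.899 rad/s and ζ = 5/(2·√24) ≈ 0.5103.
ζωₙ = 5/2 = 2.5, so t_s ≈ 4/(ζωₙ) = 4/2.5 = 1.600 s.

t_s ≈ 1.600 s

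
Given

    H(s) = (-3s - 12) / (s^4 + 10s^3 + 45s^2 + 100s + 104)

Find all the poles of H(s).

s = -3 ± 2j, -2 ± 2j

The poles are the roots of the denominator s^4 + 10s^3 + 45s^2 + 100s + 104 = 0.
No real roots exist; factor into two real quadratics: (s^2 + 6s + 13)(s^2 + 4s + 8) = 0.
Each quadratic gives a conjugate pair via the quadratic formula.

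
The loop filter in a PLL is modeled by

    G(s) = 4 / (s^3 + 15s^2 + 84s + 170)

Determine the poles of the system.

The poles are the roots of the denominator s^3 + 15s^2 + 84s + 170 = 0.
Trying s = -5: the polynomial evaluates to 0, so (s + 5) is a factor.
Dividing out leaves s^2 + 10s + 34 = 0.
The quadratic formula then gives s = -5 ± 3j.

s = -5 + 3j, -5 - 3j, -5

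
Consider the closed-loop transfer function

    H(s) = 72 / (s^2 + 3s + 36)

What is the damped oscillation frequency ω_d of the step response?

Comparing s^2 + 3s + 36 to s^2 + 2ζωₙs + ωₙ²: ωₙ = 6 rad/s and ζ = 3/(2·6) = 0.25.
ζωₙ = 3/2 = 1.5, so ω_d = ωₙ√(1−ζ²) = √(ωₙ² − (ζωₙ)²) = √(36 − 1.5²) = √33.75 ≈ 5.809 rad/s.

ω_d ≈ 5.809 rad/s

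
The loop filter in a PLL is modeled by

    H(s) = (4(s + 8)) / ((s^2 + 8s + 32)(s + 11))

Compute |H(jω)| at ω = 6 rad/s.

Substitute s = j6: numerator = 32 + j24, denominator = -332 + j504.
|H(j6)| = |32 + j24| / |-332 + j504| = 40 / 603.52 ≈ 0.06628.

|H(j6)| ≈ 0.06628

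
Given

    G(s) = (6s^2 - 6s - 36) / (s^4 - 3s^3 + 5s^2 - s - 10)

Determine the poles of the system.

s = 1 ± 2j, 2, -1

The poles are the roots of the denominator s^4 - 3s^3 + 5s^2 - s - 10 = 0.
Trying s = 2: the polynomial evaluates to 0, so (s - 2) is a factor.
Dividing out leaves s^3 - s^2 + 3s + 5 = 0.
This factors further as (s^2 - 2s + 5)(s + 1) = 0.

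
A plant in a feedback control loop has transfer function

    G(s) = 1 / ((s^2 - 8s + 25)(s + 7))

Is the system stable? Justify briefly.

unstable

The poles can be read from the denominator factors: s = 4 ± 3j, -7.
Since the pole(s) at s = 4 + 3j, 4 - 3j lie in the right half-plane, the system is unstable.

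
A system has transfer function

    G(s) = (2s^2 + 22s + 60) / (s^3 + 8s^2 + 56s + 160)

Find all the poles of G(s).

The poles are the roots of the denominator s^3 + 8s^2 + 56s + 160 = 0.
Trying s = -4: the polynomial evaluates to 0, so (s + 4) is a factor.
Dividing out leaves s^2 + 4s + 40 = 0.
The quadratic formula then gives s = -2 ± 6j.

s = -2 ± 6j, -4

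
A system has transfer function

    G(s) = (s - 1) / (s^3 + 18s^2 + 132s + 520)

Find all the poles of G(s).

s = -4 + 6j, -4 - 6j, -10

The poles are the roots of the denominator s^3 + 18s^2 + 132s + 520 = 0.
Trying s = -10: the polynomial evaluates to 0, so (s + 10) is a factor.
Dividing out leaves s^2 + 8s + 52 = 0.
The quadratic formula then gives s = -4 ± 6j.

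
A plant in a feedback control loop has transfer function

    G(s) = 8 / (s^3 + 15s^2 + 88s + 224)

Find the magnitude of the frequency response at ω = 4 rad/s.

|G(j4)| ≈ 0.02774

Substitute s = j4: numerator = 8, denominator = -16 + j288.
|G(j4)| = |8| / |-16 + j288| = 8 / 288.44 ≈ 0.02774.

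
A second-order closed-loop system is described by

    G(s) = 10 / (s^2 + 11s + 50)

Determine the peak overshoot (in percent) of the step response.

Comparing s^2 + 11s + 50 to s^2 + 2ζωₙs + ωₙ²: ωₙ = √50 ≈ 7.071 rad/s and ζ = 11/(2·√50) ≈ 0.7778.
%OS = 100·exp(−πζ/√(1−ζ²)) = 100·exp(−π·0.7778/√(1−0.7778²)) ≈ 2.05%.

%OS ≈ 2.05%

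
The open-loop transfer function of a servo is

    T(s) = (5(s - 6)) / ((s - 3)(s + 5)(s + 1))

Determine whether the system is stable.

unstable

The poles can be read from the denominator factors: s = 3, -5, -1.
Since the pole(s) at s = 3 lie in the right half-plane, the system is unstable.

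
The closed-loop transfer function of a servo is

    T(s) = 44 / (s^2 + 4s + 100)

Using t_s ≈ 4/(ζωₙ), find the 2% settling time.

t_s ≈ 2 s

Comparing s^2 + 4s + 100 to s^2 + 2ζωₙs + ωₙ²: ωₙ = 10 rad/s and ζ = 4/(2·10) = 0.2.
ζωₙ = 4/2 = 2, so t_s ≈ 4/(ζωₙ) = 4/2 = 2 s.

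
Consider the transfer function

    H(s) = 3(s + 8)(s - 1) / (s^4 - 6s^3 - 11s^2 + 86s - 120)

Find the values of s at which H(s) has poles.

The poles are the roots of the denominator s^4 - 6s^3 - 11s^2 + 86s - 120 = 0.
Trying s = 6: the polynomial evaluates to 0, so (s - 6) is a factor.
Dividing out leaves s^3 - 11s + 20 = 0.
This factors further as (s^2 - 4s + 5)(s + 4) = 0.

s = 2 ± j, 6, -4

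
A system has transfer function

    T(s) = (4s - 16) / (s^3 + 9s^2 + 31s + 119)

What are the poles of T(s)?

The poles are the roots of the denominator s^3 + 9s^2 + 31s + 119 = 0.
Trying s = -7: the polynomial evaluates to 0, so (s + 7) is a factor.
Dividing out leaves s^2 + 2s + 17 = 0.
The quadratic formula then gives s = -1 ± 4j.

s = -7, -1 ± 4j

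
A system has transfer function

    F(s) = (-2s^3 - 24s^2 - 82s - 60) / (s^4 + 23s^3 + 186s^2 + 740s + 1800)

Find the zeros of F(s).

Set the numerator to zero: -2s^3 - 24s^2 - 82s - 60 = 0, i.e. -2·(s^3 + 12s^2 + 41s + 30) = 0.
Factoring: (s + 1)(s + 6)(s + 5) = 0.

s = -1, -6, -5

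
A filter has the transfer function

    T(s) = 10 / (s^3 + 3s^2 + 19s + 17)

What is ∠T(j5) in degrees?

At s = j5: numerator = 10, denominator = -58 - j30.
∠T = ∠num − ∠den = 0° − (-152.65°) = 152.7°.

∠T(j5) ≈ 152.7°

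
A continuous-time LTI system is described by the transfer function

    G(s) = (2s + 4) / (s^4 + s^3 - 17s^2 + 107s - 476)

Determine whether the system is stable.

The denominator s^4 + s^3 - 17s^2 + 107s - 476 factors as (s + 7)(s^2 - 2s + 17)(s - 4), giving poles at s = -7, 1 + 4j, 1 - 4j, 4.
Since the pole(s) at s = 1 + 4j, 1 - 4j, 4 lie in the right half-plane, the system is unstable.

unstable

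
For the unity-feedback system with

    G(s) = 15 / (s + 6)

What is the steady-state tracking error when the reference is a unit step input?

e_ss = 0.2857

G(s) has no poles at the origin.
This is a Type 0 system. Kp = lim_{s→0} G(s) = 15/6 = 5/2.
e_ss = 1/(1 + Kp) = 1/(1 + 5/2) = 2/7 ≈ 0.2857.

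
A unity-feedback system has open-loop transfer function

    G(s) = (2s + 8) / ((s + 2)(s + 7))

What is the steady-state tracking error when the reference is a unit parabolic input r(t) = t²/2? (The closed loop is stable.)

e_ss = ∞

G(s) has no poles at the origin.
This is a Type 0 system; Ka = lim_{s→0} s^2·G(s) = 0, so the steady-state error for a parabola input is infinite.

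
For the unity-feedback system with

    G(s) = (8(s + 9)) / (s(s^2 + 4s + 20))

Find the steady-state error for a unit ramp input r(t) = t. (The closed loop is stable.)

e_ss = 0.2778

G(s) has one pole at the origin.
This is a Type 1 system. Kv = lim_{s→0} s·G(s) = 72/20 = 18/5.
e_ss = 1/Kv = 1/(18/5) = 5/18 ≈ 0.2778.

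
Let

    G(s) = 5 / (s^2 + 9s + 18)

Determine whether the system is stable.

stable

The denominator s^2 + 9s + 18 factors as (s + 6)(s + 3), giving poles at s = -6, -3.
Since all poles lie strictly in the left half-plane, the system is stable.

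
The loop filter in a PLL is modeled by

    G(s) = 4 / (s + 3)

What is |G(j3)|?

|G(j3)| ≈ 0.9428

Substitute s = j3: numerator = 4, denominator = 3 + j3.
|G(j3)| = |4| / |3 + j3| = 4 / 4.2426 ≈ 0.9428.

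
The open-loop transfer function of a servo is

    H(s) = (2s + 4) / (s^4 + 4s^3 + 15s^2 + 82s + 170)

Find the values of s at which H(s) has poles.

The poles are the roots of the denominator s^4 + 4s^3 + 15s^2 + 82s + 170 = 0.
No real roots exist; factor into two real quadratics: (s^2 - 2s + 17)(s^2 + 6s + 10) = 0.
Each quadratic gives a conjugate pair via the quadratic formula.

s = 1 + 4j, 1 - 4j, -3 + j, -3 - j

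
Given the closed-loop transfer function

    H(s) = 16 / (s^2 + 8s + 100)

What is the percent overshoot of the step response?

Comparing s^2 + 8s + 100 to s^2 + 2ζωₙs + ωₙ²: ωₙ = 10 rad/s and ζ = 8/(2·10) = 0.4.
%OS = 100·exp(−πζ/√(1−ζ²)) = 100·exp(−π·0.4/√(1−0.4²)) ≈ 25.4%.

%OS ≈ 25.4%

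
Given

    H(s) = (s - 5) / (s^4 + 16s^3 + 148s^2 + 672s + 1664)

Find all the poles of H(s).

s = -4 ± 6j, -4 ± 4j

The poles are the roots of the denominator s^4 + 16s^3 + 148s^2 + 672s + 1664 = 0.
No real roots exist; factor into two real quadratics: (s^2 + 8s + 52)(s^2 + 8s + 32) = 0.
Each quadratic gives a conjugate pair via the quadratic formula.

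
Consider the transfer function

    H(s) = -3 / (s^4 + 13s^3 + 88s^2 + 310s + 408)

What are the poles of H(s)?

s = -3 ± 5j, -4, -3

The poles are the roots of the denominator s^4 + 13s^3 + 88s^2 + 310s + 408 = 0.
Trying s = -4: the polynomial evaluates to 0, so (s + 4) is a factor.
Dividing out leaves s^3 + 9s^2 + 52s + 102 = 0.
This factors further as (s^2 + 6s + 34)(s + 3) = 0.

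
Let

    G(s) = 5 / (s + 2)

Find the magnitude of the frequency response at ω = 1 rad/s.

Substitute s = j1: numerator = 5, denominator = 2 + j1.
|G(j1)| = |5| / |2 + j1| = 5 / 2.2361 ≈ 2.236.

|G(j1)| ≈ 2.236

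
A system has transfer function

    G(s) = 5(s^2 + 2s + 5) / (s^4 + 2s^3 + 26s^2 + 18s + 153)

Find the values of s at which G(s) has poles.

The poles are the roots of the denominator s^4 + 2s^3 + 26s^2 + 18s + 153 = 0.
No real roots exist; factor into two real quadratics: (s^2 + 9)(s^2 + 2s + 17) = 0.
Each quadratic gives a conjugate pair via the quadratic formula.

s = ±3j, -1 ± 4j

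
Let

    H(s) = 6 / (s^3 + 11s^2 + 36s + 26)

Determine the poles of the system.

The poles are the roots of the denominator s^3 + 11s^2 + 36s + 26 = 0.
Trying s = -1: the polynomial evaluates to 0, so (s + 1) is a factor.
Dividing out leaves s^2 + 10s + 26 = 0.
The quadratic formula then gives s = -5 ± 1j.

s = -5 ± j, -1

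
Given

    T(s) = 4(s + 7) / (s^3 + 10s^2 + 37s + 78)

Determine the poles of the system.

s = -2 + 3j, -2 - 3j, -6

The poles are the roots of the denominator s^3 + 10s^2 + 37s + 78 = 0.
Trying s = -6: the polynomial evaluates to 0, so (s + 6) is a factor.
Dividing out leaves s^2 + 4s + 13 = 0.
The quadratic formula then gives s = -2 ± 3j.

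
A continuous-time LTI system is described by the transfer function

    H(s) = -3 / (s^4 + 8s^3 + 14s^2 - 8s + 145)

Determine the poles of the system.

The poles are the roots of the denominator s^4 + 8s^3 + 14s^2 - 8s + 145 = 0.
No real roots exist; factor into two real quadratics: (s^2 - 2s + 5)(s^2 + 10s + 29) = 0.
Each quadratic gives a conjugate pair via the quadratic formula.

s = 1 + 2j, 1 - 2j, -5 + 2j, -5 - 2j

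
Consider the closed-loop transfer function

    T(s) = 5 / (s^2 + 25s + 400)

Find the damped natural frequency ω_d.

Comparing s^2 + 25s + 400 to s^2 + 2ζωₙs + ωₙ²: ωₙ = 20 rad/s and ζ = 25/(2·20) = 0.625.
ζωₙ = 25/2 = 12.5, so ω_d = ωₙ√(1−ζ²) = √(ωₙ² − (ζωₙ)²) = √(400 − 12.5²) = √243.75 ≈ 15.61 rad/s.

ω_d ≈ 15.61 rad/s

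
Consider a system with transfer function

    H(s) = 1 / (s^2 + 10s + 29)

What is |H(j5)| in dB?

|H(j5)|_dB ≈ -34.0 dB

Substitute s = j5: numerator = 1, denominator = 4 + j50.
|H(j5)| = |1| / |4 + j50| = 1 / 50.160 ≈ 0.01994.
In decibels: 20·log₁₀(0.01994) ≈ -34.0 dB.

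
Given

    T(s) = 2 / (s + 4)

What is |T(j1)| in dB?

Substitute s = j1: numerator = 2, denominator = 4 + j1.
|T(j1)| = |2| / |4 + j1| = 2 / 4.1231 ≈ 0.4851.
In decibels: 20·log₁₀(0.4851) ≈ -6.28 dB.

|T(j1)|_dB ≈ -6.28 dB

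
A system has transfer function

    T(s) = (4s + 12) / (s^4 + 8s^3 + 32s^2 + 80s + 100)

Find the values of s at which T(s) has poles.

The poles are the roots of the denominator s^4 + 8s^3 + 32s^2 + 80s + 100 = 0.
No real roots exist; factor into two real quadratics: (s^2 + 2s + 10)(s^2 + 6s + 10) = 0.
Each quadratic gives a conjugate pair via the quadratic formula.

s = -1 + 3j, -1 - 3j, -3 + j, -3 - j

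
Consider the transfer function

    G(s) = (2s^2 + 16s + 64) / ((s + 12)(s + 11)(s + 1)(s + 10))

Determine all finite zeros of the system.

Set the numerator to zero: 2s^2 + 16s + 64 = 0, i.e. 2·(s^2 + 8s + 32) = 0.
Factoring: (s^2 + 8s + 32) = 0.

s = -4 + 4j, -4 - 4j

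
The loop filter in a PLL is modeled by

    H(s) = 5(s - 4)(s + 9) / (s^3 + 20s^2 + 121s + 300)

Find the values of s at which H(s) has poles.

The poles are the roots of the denominator s^3 + 20s^2 + 121s + 300 = 0.
Trying s = -12: the polynomial evaluates to 0, so (s + 12) is a factor.
Dividing out leaves s^2 + 8s + 25 = 0.
The quadratic formula then gives s = -4 ± 3j.

s = -4 ± 3j, -12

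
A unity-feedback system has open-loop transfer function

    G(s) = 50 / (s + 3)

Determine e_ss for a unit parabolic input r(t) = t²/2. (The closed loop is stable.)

e_ss = ∞

G(s) has no poles at the origin.
This is a Type 0 system; Ka = lim_{s→0} s^2·G(s) = 0, so the steady-state error for a parabola input is infinite.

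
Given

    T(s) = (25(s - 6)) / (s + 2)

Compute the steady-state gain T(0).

At s = 0 each factor (s + a) contributes a and each (s^2 + bs + c) contributes c.
T(0) = 25·(-6) / ((2)) = -150/2 = -75.

T(0) = -75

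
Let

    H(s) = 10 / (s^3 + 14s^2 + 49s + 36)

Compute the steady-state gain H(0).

Set s = 0: H(0) = (10) / (36) = 5/18.

H(0) = 5/18 ≈ 0.2778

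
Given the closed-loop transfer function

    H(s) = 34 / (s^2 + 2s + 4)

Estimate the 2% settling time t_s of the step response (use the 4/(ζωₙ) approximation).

t_s ≈ 4 s

Comparing s^2 + 2s + 4 to s^2 + 2ζωₙs + ωₙ²: ωₙ = 2 rad/s and ζ = 2/(2·2) = 0.5.
ζωₙ = 2/2 = 1, so t_s ≈ 4/(ζωₙ) = 4/1 = 4 s.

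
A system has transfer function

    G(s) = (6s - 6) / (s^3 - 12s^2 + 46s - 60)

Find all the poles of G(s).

s = 6, 3 ± j

The poles are the roots of the denominator s^3 - 12s^2 + 46s - 60 = 0.
Trying s = 6: the polynomial evaluates to 0, so (s - 6) is a factor.
Dividing out leaves s^2 - 6s + 10 = 0.
The quadratic formula then gives s = 3 ± 1j.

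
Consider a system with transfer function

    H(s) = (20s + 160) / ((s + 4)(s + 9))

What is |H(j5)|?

Substitute s = j5: numerator = 160 + j100, denominator = 11 + j65.
|H(j5)| = |160 + j100| / |11 + j65| = 188.68 / 65.924 ≈ 2.862.

|H(j5)| ≈ 2.862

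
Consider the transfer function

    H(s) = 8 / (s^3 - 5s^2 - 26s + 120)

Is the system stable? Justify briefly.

unstable

The denominator s^3 - 5s^2 - 26s + 120 factors as (s - 6)(s + 5)(s - 4), giving poles at s = 6, -5, 4.
Since the pole(s) at s = 6, 4 lie in the right half-plane, the system is unstable.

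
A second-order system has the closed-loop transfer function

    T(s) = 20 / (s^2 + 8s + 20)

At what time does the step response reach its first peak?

t_p ≈ 1.571 s

Comparing s^2 + 8s + 20 to s^2 + 2ζωₙs + ωₙ²: ωₙ = √20 ≈ 4.472 rad/s and ζ = 8/(2·√20) ≈ 0.8944.
ζωₙ = 8/2 = 4, so ω_d = ωₙ√(1−ζ²) = √(ωₙ² − (ζωₙ)²) = √(20 − 4²) = √4 = 2 rad/s.
t_p = π/ω_d = π/2 ≈ 1.571 s.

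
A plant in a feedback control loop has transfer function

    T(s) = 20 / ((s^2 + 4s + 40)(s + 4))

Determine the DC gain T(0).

T(0) = 1/8 ≈ 0.1250

At s = 0 each factor (s + a) contributes a and each (s^2 + bs + c) contributes c.
T(0) = 20·1 / ((40) · (4)) = 20/160 = 1/8.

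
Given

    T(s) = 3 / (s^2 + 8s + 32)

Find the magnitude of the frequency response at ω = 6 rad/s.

Substitute s = j6: numerator = 3, denominator = -4 + j48.
|T(j6)| = |3| / |-4 + j48| = 3 / 48.166 ≈ 0.06228.

|T(j6)| ≈ 0.06228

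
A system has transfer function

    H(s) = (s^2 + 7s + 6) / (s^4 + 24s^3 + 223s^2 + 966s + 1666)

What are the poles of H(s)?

s = -5 + 3j, -5 - 3j, -7, -7

The poles are the roots of the denominator s^4 + 24s^3 + 223s^2 + 966s + 1666 = 0.
Trying s = -7: the polynomial evaluates to 0, so (s + 7) is a factor.
Dividing out leaves s^3 + 17s^2 + 104s + 238 = 0.
This factors further as (s^2 + 10s + 34)(s + 7) = 0.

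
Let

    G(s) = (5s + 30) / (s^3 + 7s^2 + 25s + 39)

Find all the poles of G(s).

s = -2 ± 3j, -3

The poles are the roots of the denominator s^3 + 7s^2 + 25s + 39 = 0.
Trying s = -3: the polynomial evaluates to 0, so (s + 3) is a factor.
Dividing out leaves s^2 + 4s + 13 = 0.
The quadratic formula then gives s = -2 ± 3j.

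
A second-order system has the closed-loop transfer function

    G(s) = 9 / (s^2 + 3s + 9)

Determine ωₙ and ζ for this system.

Compare the denominator to the standard form s^2 + 2ζωₙs + ωₙ².
ωₙ² = 9, so ωₙ = 3 rad/s.
2ζωₙ = 3, so ζ = 3/(2·3) = 0.5.
With ζ = 0.5 the response is underdamped.

ωₙ = 3 rad/s, ζ = 0.5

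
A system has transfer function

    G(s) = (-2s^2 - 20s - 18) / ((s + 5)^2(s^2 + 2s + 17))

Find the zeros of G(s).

s = -9, -1

Set the numerator to zero: -2s^2 - 20s - 18 = 0, i.e. -2·(s^2 + 10s + 9) = 0.
Factoring: (s + 9)(s + 1) = 0.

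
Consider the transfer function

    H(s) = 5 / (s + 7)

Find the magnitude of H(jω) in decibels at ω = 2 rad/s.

|H(j2)|_dB ≈ -3.26 dB

Substitute s = j2: numerator = 5, denominator = 7 + j2.
|H(j2)| = |5| / |7 + j2| = 5 / 7.2801 ≈ 0.6868.
In decibels: 20·log₁₀(0.6868) ≈ -3.26 dB.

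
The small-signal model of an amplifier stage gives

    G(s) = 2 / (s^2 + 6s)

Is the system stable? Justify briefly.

marginally stable

The denominator s^2 + 6s factors as s(s + 6), giving poles at s = 0, -6.
Since the simple pole(s) at s = 0 lie on the jω-axis with none in the right half-plane, the system is marginally stable.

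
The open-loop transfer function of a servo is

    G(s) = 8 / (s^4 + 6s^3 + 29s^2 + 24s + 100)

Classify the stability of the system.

The denominator s^4 + 6s^3 + 29s^2 + 24s + 100 factors as (s^2 + 4)(s^2 + 6s + 25), giving poles at s = 2j, -2j, -3 + 4j, -3 - 4j.
Since the simple pole(s) at s = ±2j lie on the jω-axis with none in the right half-plane, the system is marginally stable.

marginally stable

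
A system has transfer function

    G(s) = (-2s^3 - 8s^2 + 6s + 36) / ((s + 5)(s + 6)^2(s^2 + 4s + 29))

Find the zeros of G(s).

Set the numerator to zero: -2s^3 - 8s^2 + 6s + 36 = 0, i.e. -2·(s^3 + 4s^2 - 3s - 18) = 0.
Factoring: (s + 3)^2(s - 2) = 0.

s = -3, 2, -3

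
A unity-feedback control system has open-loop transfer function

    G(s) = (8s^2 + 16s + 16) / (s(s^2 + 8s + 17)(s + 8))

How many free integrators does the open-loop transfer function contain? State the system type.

The denominator has 1 factor of s at the origin (free integrator), so this is a Type 1 system.

Type 1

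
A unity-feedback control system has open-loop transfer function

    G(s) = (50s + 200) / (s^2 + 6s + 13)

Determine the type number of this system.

Type 0

The denominator has no factor of s at the origin — no free integrator — so this is a Type 0 system.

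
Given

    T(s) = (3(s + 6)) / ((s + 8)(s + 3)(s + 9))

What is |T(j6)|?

|T(j6)| ≈ 0.03508

Substitute s = j6: numerator = 18 + j18, denominator = -504 + j522.
|T(j6)| = |18 + j18| / |-504 + j522| = 25.456 / 725.60 ≈ 0.03508.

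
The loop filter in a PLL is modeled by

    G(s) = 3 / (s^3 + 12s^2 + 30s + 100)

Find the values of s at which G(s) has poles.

s = -1 + 3j, -1 - 3j, -10

The poles are the roots of the denominator s^3 + 12s^2 + 30s + 100 = 0.
Trying s = -10: the polynomial evaluates to 0, so (s + 10) is a factor.
Dividing out leaves s^2 + 2s + 10 = 0.
The quadratic formula then gives s = -1 ± 3j.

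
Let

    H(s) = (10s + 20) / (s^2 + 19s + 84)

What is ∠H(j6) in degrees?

∠H(j6) ≈ 4.399°

At s = j6: numerator = 20 + j60, denominator = 48 + j114.
∠H = ∠num − ∠den = 71.565° − (67.166°) = 4.399°.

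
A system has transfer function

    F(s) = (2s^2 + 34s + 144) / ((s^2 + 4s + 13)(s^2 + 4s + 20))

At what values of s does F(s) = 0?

Set the numerator to zero: 2s^2 + 34s + 144 = 0, i.e. 2·(s^2 + 17s + 72) = 0.
Factoring: (s + 8)(s + 9) = 0.

s = -8, -9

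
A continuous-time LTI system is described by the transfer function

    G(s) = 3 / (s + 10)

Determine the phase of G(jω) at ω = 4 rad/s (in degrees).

At s = j4: numerator = 3, denominator = 10 + j4.
∠G = ∠num − ∠den = 0° − (21.801°) = -21.80°.

∠G(j4) ≈ -21.80°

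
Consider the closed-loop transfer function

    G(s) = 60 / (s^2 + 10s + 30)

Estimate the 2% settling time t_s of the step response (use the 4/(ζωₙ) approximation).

Comparing s^2 + 10s + 30 to s^2 + 2ζωₙs + ωₙ²: ωₙ = √30 ≈ 5.477 rad/s and ζ = 10/(2·√30) ≈ 0.9129.
ζωₙ = 10/2 = 5, so t_s ≈ 4/(ζωₙ) = 4/5 = 0.8000 s.

t_s ≈ 0.8000 s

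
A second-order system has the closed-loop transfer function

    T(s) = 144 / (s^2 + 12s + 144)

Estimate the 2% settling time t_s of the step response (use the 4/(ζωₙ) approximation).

Comparing s^2 + 12s + 144 to s^2 + 2ζωₙs + ωₙ²: ωₙ = 12 rad/s and ζ = 12/(2·12) = 0.5.
ζωₙ = 12/2 = 6, so t_s ≈ 4/(ζωₙ) = 4/6 ≈ 0.6667 s.

t_s ≈ 0.6667 s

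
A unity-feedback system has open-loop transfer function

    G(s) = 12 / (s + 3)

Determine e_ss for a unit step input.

e_ss = 0.2000

G(s) has no poles at the origin.
This is a Type 0 system. Kp = lim_{s→0} G(s) = 12/3 = 4.
e_ss = 1/(1 + Kp) = 1/(1 + 4) = 1/5 ≈ 0.2000.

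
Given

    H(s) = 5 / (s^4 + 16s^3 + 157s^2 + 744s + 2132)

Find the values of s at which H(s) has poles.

The poles are the roots of the denominator s^4 + 16s^3 + 157s^2 + 744s + 2132 = 0.
No real roots exist; factor into two real quadratics: (s^2 + 8s + 41)(s^2 + 8s + 52) = 0.
Each quadratic gives a conjugate pair via the quadratic formula.

s = -4 + 5j, -4 - 5j, -4 + 6j, -4 - 6j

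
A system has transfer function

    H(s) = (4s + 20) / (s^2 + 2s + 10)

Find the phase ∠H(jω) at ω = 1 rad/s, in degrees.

∠H(j1) ≈ -1.219°

At s = j1: numerator = 20 + j4, denominator = 9 + j2.
∠H = ∠num − ∠den = 11.310° − (12.529°) = -1.219°.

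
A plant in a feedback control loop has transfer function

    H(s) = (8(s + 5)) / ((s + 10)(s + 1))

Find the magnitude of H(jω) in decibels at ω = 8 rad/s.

Substitute s = j8: numerator = 40 + j64, denominator = -54 + j88.
|H(j8)| = |40 + j64| / |-54 + j88| = 75.472 / 103.25 ≈ 0.7310.
In decibels: 20·log₁₀(0.7310) ≈ -2.72 dB.

|H(j8)|_dB ≈ -2.72 dB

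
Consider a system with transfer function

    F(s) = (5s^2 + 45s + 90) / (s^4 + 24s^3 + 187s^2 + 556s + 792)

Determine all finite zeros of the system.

Set the numerator to zero: 5s^2 + 45s + 90 = 0, i.e. 5·(s^2 + 9s + 18) = 0.
Factoring: (s + 3)(s + 6) = 0.

s = -3, -6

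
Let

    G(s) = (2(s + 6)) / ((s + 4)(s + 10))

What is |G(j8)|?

|G(j8)| ≈ 0.1746

Substitute s = j8: numerator = 12 + j16, denominator = -24 + j112.
|G(j8)| = |12 + j16| / |-24 + j112| = 20 / 114.54 ≈ 0.1746.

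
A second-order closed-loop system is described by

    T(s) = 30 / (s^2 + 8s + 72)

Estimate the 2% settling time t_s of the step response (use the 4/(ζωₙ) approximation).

t_s ≈ 1 s

Comparing s^2 + 8s + 72 to s^2 + 2ζωₙs + ωₙ²: ωₙ = √72 ≈ 8.485 rad/s and ζ = 8/(2·√72) ≈ 0.4714.
ζωₙ = 8/2 = 4, so t_s ≈ 4/(ζωₙ) = 4/4 = 1 s.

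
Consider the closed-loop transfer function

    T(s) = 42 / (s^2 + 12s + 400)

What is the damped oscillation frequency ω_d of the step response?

ω_d ≈ 19.08 rad/s

Comparing s^2 + 12s + 400 to s^2 + 2ζωₙs + ωₙ²: ωₙ = 20 rad/s and ζ = 12/(2·20) = 0.3.
ζωₙ = 12/2 = 6, so ω_d = ωₙ√(1−ζ²) = √(ωₙ² − (ζωₙ)²) = √(400 − 6²) = √364 ≈ 19.08 rad/s.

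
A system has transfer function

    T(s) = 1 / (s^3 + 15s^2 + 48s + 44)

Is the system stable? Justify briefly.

stable

The denominator s^3 + 15s^2 + 48s + 44 factors as (s + 2)^2(s + 11), giving poles at s = -2, -11, -2.
Since all poles lie strictly in the left half-plane, the system is stable.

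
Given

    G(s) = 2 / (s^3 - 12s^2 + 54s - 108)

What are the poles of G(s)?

The poles are the roots of the denominator s^3 - 12s^2 + 54s - 108 = 0.
Trying s = 6: the polynomial evaluates to 0, so (s - 6) is a factor.
Dividing out leaves s^2 - 6s + 18 = 0.
The quadratic formula then gives s = 3 ± 3j.

s = 3 ± 3j, 6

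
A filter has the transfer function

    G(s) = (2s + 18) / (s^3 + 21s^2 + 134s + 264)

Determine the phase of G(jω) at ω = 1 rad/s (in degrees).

At s = j1: numerator = 18 + j2, denominator = 243 + j133.
∠G = ∠num − ∠den = 6.3402° − (28.693°) = -22.35°.

∠G(j1) ≈ -22.35°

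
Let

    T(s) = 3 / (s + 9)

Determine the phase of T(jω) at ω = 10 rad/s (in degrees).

At s = j10: numerator = 3, denominator = 9 + j10.
∠T = ∠num − ∠den = 0° − (48.013°) = -48.01°.

∠T(j10) ≈ -48.01°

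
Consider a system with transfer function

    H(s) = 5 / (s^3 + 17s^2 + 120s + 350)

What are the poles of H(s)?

s = -5 ± 5j, -7

The poles are the roots of the denominator s^3 + 17s^2 + 120s + 350 = 0.
Trying s = -7: the polynomial evaluates to 0, so (s + 7) is a factor.
Dividing out leaves s^2 + 10s + 50 = 0.
The quadratic formula then gives s = -5 ± 5j.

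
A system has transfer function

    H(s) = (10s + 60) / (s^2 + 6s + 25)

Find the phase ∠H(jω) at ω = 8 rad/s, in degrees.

At s = j8: numerator = 60 + j80, denominator = -39 + j48.
∠H = ∠num − ∠den = 53.130° − (129.09°) = -75.96°.

∠H(j8) ≈ -75.96°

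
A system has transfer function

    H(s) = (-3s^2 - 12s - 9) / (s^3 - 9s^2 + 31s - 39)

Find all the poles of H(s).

s = 3, 3 + 2j, 3 - 2j

The poles are the roots of the denominator s^3 - 9s^2 + 31s - 39 = 0.
Trying s = 3: the polynomial evaluates to 0, so (s - 3) is a factor.
Dividing out leaves s^2 - 6s + 13 = 0.
The quadratic formula then gives s = 3 ± 2j.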